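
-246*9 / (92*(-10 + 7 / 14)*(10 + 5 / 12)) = 13284 / 54625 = 0.24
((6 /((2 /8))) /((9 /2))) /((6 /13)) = 11.56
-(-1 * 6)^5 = 7776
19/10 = 1.90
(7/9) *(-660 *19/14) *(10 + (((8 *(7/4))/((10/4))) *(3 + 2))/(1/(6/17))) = -706420/51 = -13851.37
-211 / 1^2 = -211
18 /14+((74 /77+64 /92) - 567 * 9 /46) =-382509 /3542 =-107.99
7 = 7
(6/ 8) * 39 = 117/ 4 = 29.25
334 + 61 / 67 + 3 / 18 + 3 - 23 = 126661 / 402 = 315.08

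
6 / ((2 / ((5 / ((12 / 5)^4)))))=0.45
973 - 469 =504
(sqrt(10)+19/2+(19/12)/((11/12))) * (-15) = -3705/22 - 15 * sqrt(10) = -215.84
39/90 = 13/30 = 0.43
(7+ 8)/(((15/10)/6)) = 60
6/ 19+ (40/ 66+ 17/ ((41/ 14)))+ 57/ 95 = 941741/ 128535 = 7.33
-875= -875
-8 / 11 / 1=-8 / 11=-0.73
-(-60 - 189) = 249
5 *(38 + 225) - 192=1123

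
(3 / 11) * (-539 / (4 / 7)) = -257.25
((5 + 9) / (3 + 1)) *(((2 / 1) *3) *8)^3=387072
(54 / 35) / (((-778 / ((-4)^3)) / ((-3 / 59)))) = -5184 / 803285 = -0.01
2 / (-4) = -1 / 2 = -0.50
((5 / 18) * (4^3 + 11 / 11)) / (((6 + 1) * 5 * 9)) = 65 / 1134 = 0.06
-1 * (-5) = 5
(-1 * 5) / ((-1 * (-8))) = -5 / 8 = -0.62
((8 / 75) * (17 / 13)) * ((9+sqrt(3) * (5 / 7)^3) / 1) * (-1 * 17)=-6936 / 325 -11560 * sqrt(3) / 13377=-22.84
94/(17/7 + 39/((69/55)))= 7567/2698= 2.80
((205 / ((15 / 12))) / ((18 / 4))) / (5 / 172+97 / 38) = 14.12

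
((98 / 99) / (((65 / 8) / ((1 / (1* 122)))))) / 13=392 / 5102955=0.00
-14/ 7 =-2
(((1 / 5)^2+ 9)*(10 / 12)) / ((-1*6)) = -113 / 90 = -1.26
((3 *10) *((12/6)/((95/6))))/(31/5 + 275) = 180/13357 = 0.01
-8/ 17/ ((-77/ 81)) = 648/ 1309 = 0.50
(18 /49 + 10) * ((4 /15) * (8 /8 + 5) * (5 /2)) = 2032 /49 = 41.47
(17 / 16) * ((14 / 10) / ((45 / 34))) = 2023 / 1800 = 1.12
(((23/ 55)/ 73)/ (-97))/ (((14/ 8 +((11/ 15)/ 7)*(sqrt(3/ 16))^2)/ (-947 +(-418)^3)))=188139651504/ 77189981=2437.36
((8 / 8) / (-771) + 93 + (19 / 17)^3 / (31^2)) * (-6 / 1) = -677077218350 / 1213398001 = -558.00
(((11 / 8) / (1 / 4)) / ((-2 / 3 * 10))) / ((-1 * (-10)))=-33 / 400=-0.08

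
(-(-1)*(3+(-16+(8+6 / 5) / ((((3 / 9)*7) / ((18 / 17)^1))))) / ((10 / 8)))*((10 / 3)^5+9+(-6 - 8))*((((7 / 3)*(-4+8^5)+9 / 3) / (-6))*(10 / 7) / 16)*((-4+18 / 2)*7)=118972071067495 / 1041012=114285014.07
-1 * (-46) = 46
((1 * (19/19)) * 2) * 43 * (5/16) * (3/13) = 645/104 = 6.20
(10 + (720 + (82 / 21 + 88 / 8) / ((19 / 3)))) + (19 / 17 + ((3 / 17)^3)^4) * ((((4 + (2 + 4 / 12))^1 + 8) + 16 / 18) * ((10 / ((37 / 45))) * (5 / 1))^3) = 15019383817990112869034825999 / 3925038036259078163089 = 3826557.52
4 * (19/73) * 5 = 380/73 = 5.21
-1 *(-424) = 424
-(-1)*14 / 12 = 7 / 6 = 1.17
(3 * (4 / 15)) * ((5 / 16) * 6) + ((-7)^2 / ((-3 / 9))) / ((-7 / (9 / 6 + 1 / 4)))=153 / 4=38.25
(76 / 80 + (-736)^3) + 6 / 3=-7973765061 / 20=-398688253.05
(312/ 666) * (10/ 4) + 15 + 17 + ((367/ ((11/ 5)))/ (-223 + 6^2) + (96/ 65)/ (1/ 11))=720175597/ 14841255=48.53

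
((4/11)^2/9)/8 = 2/1089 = 0.00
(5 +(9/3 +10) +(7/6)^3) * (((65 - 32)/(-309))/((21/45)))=-4.48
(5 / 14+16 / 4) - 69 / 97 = 4951 / 1358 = 3.65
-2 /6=-0.33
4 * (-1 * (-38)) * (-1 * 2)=-304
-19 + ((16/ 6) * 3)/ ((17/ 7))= -267/ 17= -15.71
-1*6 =-6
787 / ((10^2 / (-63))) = -49581 / 100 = -495.81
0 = 0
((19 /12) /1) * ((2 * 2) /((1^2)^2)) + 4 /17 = 335 /51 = 6.57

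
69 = 69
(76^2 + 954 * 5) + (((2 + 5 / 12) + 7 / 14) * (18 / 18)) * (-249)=39279 / 4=9819.75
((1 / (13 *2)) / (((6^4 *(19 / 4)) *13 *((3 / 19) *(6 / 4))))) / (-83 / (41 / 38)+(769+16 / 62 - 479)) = 1271 / 133620847776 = 0.00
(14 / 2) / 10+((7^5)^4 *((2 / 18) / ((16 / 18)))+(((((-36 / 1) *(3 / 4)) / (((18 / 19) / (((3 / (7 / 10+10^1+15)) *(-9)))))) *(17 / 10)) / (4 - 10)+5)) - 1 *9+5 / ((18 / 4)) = 9974033287201489.45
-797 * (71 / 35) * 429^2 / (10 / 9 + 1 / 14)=-187457905206 / 745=-251621349.27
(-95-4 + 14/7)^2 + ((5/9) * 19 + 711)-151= 89816/9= 9979.56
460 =460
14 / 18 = 7 / 9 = 0.78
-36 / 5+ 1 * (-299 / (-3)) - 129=-548 / 15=-36.53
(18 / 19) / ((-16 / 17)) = -153 / 152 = -1.01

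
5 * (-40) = -200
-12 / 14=-6 / 7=-0.86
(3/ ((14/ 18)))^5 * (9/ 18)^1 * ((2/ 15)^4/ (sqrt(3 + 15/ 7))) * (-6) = -1417176 * sqrt(7)/ 10504375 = -0.36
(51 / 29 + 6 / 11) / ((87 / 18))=4410 / 9251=0.48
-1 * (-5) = 5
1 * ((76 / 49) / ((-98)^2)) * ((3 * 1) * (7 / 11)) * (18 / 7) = 1026 / 1294139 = 0.00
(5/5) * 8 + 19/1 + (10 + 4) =41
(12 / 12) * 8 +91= 99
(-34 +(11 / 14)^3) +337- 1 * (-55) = 983683 / 2744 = 358.49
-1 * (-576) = 576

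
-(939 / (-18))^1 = 313 / 6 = 52.17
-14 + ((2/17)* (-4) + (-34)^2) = 19406/17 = 1141.53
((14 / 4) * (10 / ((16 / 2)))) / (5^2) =7 / 40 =0.18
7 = 7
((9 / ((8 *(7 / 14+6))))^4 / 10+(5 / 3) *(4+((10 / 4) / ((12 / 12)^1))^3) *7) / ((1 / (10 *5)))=251108410415 / 21934848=11447.92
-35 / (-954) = 35 / 954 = 0.04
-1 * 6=-6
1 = 1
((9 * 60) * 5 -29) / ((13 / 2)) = 5342 / 13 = 410.92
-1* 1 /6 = -1 /6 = -0.17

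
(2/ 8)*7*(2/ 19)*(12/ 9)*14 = 196/ 57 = 3.44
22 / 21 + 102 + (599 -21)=14302 / 21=681.05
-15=-15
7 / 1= 7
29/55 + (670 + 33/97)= 3579078/5335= 670.87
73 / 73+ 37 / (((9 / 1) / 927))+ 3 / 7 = 26687 / 7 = 3812.43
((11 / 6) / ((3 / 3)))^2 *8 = 242 / 9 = 26.89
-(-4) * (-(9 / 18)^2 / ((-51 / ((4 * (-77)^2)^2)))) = 562448656 / 51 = 11028405.02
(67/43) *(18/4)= 603/86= 7.01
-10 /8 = -5 /4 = -1.25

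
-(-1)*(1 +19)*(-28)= -560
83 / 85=0.98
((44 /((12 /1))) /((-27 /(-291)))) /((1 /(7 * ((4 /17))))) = 29876 /459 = 65.09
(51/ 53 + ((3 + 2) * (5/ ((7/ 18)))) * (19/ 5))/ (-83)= -90987/ 30793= -2.95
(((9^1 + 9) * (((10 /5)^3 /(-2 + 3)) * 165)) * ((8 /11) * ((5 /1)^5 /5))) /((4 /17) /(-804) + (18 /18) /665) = 383451468750 /43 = 8917476017.44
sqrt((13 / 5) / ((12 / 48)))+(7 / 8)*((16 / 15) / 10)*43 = 2*sqrt(65) / 5+301 / 75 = 7.24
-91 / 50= -1.82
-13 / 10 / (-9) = 13 / 90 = 0.14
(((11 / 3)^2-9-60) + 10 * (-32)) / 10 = -338 / 9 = -37.56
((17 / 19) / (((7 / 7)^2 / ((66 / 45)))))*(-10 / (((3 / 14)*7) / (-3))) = 1496 / 57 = 26.25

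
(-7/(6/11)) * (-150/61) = 1925/61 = 31.56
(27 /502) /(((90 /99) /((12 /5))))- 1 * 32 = -199909 /6275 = -31.86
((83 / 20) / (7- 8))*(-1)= 4.15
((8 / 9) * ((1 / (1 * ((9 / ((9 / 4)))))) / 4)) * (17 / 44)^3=4913 / 1533312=0.00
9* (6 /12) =9 /2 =4.50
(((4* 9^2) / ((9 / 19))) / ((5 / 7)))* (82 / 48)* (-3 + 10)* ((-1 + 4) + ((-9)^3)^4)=16170926755696146 / 5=3234185351139229.20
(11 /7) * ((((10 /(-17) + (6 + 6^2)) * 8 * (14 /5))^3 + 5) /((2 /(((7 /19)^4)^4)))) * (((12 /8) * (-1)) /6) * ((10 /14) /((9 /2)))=-3657103853654474771112527963 /1275401398371950517135077700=-2.87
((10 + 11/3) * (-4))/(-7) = 7.81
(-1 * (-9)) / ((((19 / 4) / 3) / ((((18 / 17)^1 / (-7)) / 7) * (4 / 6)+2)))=178632 / 15827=11.29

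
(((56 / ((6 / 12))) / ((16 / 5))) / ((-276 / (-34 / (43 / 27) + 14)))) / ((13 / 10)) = 27650 / 38571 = 0.72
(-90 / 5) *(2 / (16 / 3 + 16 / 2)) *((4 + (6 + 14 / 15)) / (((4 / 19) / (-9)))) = 63099 / 50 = 1261.98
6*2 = 12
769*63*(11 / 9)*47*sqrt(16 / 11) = 1012004*sqrt(11) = 3356437.55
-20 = -20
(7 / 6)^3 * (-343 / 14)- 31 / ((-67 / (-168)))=-3375925 / 28944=-116.64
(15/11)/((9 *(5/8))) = 0.24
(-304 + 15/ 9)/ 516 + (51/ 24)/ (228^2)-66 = -396907223/ 5960832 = -66.59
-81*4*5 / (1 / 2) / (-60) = 54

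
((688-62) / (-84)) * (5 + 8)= -4069 / 42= -96.88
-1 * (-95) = 95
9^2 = 81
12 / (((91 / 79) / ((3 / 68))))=711 / 1547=0.46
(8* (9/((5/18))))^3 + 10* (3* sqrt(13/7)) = 30* sqrt(91)/7 + 2176782336/125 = 17414299.57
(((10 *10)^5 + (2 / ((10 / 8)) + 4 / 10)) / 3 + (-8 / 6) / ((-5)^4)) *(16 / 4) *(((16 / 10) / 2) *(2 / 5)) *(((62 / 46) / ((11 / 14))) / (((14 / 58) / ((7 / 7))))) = 359600000071689856 / 11859375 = 30322002641.09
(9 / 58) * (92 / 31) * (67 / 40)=13869 / 17980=0.77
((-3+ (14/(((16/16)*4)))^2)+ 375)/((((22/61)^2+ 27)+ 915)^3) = 79186815392857/172334251076946993184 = 0.00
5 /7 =0.71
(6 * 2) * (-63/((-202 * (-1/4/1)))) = -1512/101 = -14.97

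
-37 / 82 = -0.45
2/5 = 0.40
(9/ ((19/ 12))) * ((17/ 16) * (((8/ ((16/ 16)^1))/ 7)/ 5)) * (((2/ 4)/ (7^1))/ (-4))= -459/ 18620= -0.02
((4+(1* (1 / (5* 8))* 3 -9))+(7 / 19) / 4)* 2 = -3673 / 380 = -9.67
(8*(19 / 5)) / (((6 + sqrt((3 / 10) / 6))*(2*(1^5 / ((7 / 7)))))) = 1824 / 719 - 152*sqrt(5) / 3595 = 2.44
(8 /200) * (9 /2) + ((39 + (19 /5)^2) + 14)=3381 /50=67.62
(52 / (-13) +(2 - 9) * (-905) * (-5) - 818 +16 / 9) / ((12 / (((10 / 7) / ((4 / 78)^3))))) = -3212640145 / 112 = -28684287.01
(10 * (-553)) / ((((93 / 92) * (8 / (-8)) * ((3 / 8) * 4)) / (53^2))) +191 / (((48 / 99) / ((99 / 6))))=91520869481 / 8928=10250993.45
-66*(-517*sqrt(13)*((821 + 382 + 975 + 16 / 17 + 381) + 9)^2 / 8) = 101490288636.90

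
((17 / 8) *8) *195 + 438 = 3753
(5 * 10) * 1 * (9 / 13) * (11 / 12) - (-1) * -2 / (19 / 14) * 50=-20725 / 494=-41.95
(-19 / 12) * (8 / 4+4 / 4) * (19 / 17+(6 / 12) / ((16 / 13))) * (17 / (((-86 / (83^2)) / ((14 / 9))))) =759560473 / 49536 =15333.50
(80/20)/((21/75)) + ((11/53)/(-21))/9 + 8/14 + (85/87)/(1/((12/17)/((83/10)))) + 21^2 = 1570444510/3444417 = 455.94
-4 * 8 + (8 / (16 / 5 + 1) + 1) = -611 / 21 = -29.10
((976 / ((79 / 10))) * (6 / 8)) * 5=36600 / 79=463.29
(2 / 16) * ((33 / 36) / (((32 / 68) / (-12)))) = -187 / 64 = -2.92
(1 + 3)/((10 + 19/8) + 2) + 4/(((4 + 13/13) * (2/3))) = 34/23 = 1.48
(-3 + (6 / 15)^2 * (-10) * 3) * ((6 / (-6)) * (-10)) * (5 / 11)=-390 / 11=-35.45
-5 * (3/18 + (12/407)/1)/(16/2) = -2395/19536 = -0.12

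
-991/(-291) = 991/291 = 3.41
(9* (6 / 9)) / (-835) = -6 / 835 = -0.01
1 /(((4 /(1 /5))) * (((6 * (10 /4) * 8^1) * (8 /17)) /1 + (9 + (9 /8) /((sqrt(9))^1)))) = 34 /44775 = 0.00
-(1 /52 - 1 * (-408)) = -21217 /52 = -408.02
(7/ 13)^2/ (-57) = -49/ 9633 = -0.01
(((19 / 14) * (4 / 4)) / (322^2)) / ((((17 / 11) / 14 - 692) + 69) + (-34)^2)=11 / 448018564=0.00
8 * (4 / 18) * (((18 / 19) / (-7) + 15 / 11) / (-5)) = -9584 / 21945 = -0.44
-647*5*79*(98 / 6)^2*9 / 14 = -43829397.50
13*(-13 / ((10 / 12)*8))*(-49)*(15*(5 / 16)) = 372645 / 64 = 5822.58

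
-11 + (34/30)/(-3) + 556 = 24508/45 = 544.62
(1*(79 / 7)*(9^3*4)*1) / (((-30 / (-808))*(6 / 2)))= 10340784 / 35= 295450.97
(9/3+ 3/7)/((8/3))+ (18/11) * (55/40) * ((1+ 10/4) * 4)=459/14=32.79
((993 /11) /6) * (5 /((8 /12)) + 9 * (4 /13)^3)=11289417 /96668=116.79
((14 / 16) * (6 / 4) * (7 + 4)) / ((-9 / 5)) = -385 / 48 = -8.02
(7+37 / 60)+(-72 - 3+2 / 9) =-12089 / 180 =-67.16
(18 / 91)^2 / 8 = 81 / 16562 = 0.00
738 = 738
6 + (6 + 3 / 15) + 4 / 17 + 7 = 1652 / 85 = 19.44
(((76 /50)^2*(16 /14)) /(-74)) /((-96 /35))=361 /27750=0.01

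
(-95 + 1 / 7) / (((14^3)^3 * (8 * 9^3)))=-83 / 105433321738752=-0.00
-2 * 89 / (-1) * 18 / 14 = 1602 / 7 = 228.86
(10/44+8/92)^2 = 25281/256036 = 0.10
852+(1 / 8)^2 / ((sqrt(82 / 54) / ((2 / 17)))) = 3*sqrt(123) / 22304+852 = 852.00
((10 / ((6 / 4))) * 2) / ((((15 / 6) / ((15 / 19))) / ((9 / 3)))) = 240 / 19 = 12.63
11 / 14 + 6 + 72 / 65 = 7183 / 910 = 7.89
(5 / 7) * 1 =5 / 7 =0.71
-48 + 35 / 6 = -253 / 6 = -42.17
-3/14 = -0.21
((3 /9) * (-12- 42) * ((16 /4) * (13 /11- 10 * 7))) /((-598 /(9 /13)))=-245268 /42757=-5.74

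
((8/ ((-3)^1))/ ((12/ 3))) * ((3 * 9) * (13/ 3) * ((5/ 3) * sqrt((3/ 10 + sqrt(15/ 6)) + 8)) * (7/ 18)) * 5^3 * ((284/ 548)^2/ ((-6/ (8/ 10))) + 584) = -187012232225 * sqrt(50 * sqrt(10) + 830)/ 506763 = -11600283.85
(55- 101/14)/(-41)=-669/574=-1.17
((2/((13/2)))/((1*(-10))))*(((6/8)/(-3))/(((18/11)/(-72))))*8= -176/65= -2.71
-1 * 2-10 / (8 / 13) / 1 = -73 / 4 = -18.25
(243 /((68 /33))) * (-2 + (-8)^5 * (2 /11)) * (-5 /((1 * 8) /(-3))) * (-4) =358438365 /68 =5271152.43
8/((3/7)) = 56/3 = 18.67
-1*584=-584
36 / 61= 0.59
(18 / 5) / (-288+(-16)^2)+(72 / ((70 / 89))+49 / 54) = 1396147 / 15120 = 92.34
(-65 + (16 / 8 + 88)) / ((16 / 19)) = 475 / 16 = 29.69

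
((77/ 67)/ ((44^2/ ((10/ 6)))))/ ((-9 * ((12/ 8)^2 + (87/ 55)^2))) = -9625/ 416077236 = -0.00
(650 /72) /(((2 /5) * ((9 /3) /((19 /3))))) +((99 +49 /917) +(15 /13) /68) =2752447463 /18760248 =146.72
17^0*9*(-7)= -63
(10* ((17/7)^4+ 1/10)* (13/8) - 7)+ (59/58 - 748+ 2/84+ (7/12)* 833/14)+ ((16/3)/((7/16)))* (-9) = -72990315/278516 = -262.07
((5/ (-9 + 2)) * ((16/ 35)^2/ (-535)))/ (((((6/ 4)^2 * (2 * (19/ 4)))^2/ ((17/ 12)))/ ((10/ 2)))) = 69632/ 16097609115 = 0.00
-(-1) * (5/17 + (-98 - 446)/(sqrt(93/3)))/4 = 5/68 - 136 * sqrt(31)/31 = -24.35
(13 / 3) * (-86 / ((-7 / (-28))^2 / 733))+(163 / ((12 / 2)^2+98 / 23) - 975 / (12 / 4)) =-12142514707 / 2778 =-4370955.62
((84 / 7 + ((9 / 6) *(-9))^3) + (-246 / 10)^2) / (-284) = 368643 / 56800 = 6.49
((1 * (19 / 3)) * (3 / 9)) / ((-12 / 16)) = -76 / 27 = -2.81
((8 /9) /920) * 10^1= 2 /207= 0.01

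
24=24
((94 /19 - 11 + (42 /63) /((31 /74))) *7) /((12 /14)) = -386267 /10602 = -36.43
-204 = -204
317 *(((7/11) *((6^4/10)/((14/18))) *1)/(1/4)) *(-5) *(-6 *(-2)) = -88739712/11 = -8067246.55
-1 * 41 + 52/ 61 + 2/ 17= -41511/ 1037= -40.03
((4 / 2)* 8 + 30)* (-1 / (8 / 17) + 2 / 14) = -2553 / 28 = -91.18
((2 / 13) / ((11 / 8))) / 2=8 / 143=0.06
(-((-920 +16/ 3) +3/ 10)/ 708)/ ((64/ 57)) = 521189/ 453120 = 1.15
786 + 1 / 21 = 16507 / 21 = 786.05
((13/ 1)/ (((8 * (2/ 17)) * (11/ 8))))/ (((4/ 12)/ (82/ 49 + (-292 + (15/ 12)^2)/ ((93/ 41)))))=-2036251347/ 534688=-3808.30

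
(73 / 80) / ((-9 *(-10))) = 73 / 7200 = 0.01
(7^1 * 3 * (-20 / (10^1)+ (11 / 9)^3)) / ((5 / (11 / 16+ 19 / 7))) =-16129 / 6480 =-2.49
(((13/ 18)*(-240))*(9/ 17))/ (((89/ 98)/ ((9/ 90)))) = -15288/ 1513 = -10.10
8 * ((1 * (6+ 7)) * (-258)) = -26832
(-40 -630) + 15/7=-4675/7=-667.86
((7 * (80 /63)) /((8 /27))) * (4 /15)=8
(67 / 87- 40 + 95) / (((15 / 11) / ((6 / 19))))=12.92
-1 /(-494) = 1 /494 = 0.00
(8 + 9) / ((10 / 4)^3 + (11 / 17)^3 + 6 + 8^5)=668168 / 1288774069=0.00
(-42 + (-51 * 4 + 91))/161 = -155/161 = -0.96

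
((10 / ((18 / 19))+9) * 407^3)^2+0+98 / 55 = 7743806287154267680258 / 4455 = 1738228122818017436.65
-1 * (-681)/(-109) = -681/109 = -6.25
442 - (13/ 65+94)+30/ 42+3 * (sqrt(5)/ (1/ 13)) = 39 * sqrt(5)+12198/ 35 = 435.72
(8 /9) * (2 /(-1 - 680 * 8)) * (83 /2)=-664 /48969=-0.01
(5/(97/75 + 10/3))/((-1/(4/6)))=-0.72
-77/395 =-0.19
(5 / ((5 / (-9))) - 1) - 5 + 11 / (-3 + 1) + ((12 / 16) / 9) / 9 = -2213 / 108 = -20.49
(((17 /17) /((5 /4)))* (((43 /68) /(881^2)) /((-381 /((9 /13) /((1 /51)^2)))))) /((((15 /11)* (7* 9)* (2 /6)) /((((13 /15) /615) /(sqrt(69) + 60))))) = -0.00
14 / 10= 7 / 5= 1.40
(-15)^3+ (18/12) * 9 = -6723/2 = -3361.50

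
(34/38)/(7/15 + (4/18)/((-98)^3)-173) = -360005940/69420439631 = -0.01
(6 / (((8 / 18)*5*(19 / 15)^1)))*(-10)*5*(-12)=24300 / 19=1278.95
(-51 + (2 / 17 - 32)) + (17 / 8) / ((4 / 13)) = -75.98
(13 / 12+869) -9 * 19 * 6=-1871 / 12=-155.92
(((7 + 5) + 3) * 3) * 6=270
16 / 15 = 1.07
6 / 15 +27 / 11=157 / 55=2.85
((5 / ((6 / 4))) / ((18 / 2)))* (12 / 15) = 8 / 27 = 0.30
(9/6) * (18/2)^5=177147/2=88573.50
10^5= 100000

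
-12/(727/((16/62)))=-96/22537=-0.00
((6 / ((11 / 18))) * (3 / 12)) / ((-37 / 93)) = -2511 / 407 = -6.17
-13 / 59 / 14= -13 / 826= -0.02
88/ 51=1.73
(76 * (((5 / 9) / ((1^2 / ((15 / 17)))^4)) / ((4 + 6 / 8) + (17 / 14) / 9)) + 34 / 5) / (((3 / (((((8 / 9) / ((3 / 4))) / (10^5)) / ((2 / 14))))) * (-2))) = -21661282769 / 130124412984375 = -0.00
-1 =-1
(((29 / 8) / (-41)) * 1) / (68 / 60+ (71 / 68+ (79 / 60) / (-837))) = -6189615 / 152325988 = -0.04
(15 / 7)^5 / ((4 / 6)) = 2278125 / 33614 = 67.77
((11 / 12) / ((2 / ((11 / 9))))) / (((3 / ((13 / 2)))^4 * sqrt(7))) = 3455881 * sqrt(7) / 1959552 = 4.67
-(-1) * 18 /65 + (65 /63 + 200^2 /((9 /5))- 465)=21758.53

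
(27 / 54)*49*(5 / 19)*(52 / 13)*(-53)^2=72442.63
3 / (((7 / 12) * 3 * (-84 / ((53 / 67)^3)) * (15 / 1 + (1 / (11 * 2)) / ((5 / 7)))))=-16376470 / 24419850259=-0.00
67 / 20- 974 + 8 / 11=-213383 / 220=-969.92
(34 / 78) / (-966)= -17 / 37674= -0.00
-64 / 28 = -16 / 7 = -2.29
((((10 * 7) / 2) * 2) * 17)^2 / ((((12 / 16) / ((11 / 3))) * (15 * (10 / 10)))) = 12461680 / 27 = 461543.70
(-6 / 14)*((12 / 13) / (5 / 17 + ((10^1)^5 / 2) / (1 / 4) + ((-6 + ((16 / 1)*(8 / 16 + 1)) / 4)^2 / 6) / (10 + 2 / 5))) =-204 / 103133485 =-0.00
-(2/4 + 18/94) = -65/94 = -0.69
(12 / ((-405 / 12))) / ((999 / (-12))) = 64 / 14985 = 0.00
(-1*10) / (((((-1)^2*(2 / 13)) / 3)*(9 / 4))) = -260 / 3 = -86.67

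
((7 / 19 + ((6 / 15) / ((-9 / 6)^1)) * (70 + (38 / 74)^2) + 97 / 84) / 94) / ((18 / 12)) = -20894917 / 171152380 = -0.12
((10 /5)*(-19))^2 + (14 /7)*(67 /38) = 27503 /19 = 1447.53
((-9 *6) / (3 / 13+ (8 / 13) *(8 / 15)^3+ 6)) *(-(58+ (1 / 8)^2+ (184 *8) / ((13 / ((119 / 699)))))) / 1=1365380033625 / 2068823776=659.98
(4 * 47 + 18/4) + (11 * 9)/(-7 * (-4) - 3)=9823/50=196.46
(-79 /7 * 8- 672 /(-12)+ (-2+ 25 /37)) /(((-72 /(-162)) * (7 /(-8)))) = 166014 /1813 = 91.57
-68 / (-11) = 68 / 11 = 6.18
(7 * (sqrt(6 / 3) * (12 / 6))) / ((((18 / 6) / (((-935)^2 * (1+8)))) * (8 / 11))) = 201945975 * sqrt(2) / 4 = 71398684.18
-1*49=-49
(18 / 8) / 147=3 / 196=0.02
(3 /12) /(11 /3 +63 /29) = 87 /2032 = 0.04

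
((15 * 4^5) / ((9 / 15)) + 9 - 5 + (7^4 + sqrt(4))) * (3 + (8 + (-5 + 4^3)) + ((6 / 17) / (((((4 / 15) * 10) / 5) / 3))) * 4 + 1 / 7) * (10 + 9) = 706368548 / 17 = 41551091.06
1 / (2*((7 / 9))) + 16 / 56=13 / 14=0.93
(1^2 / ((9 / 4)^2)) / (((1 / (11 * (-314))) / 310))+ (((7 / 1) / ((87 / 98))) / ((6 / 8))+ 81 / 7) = -3477400379 / 16443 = -211482.11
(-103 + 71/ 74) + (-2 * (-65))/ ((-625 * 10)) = -4720337/ 46250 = -102.06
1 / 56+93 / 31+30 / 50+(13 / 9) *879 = 1069559 / 840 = 1273.28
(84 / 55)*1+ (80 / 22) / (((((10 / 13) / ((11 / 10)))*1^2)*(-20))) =697 / 550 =1.27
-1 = -1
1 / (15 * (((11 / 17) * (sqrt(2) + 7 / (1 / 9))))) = 357 / 218185 - 17 * sqrt(2) / 654555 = 0.00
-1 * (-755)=755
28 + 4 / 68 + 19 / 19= 494 / 17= 29.06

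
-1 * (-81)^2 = -6561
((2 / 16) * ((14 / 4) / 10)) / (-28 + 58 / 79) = -553 / 344640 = -0.00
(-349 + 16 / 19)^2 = 43758225 / 361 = 121213.92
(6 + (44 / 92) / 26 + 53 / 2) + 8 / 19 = 187129 / 5681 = 32.94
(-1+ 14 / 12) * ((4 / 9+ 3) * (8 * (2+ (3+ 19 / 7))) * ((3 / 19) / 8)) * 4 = 372 / 133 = 2.80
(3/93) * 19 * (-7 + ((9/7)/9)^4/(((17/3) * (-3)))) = -5428680/1265327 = -4.29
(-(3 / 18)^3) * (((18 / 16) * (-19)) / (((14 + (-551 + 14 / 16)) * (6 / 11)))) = -0.00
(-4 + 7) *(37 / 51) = 37 / 17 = 2.18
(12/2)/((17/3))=18/17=1.06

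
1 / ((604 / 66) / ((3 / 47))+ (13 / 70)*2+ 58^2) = 3465 / 12154337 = 0.00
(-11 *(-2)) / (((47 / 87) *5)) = 1914 / 235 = 8.14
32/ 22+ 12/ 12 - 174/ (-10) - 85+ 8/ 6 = -10529/ 165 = -63.81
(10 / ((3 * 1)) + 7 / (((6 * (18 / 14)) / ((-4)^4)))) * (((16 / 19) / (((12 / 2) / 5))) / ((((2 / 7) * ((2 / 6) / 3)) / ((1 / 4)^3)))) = 111335 / 1368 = 81.39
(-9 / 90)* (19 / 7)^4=-130321 / 24010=-5.43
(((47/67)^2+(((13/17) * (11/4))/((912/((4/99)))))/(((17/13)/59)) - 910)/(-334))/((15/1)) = 9684769043653/53348537947680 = 0.18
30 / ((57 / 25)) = 250 / 19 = 13.16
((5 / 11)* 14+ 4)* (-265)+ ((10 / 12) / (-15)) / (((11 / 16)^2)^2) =-361918358 / 131769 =-2746.61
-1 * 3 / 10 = -3 / 10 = -0.30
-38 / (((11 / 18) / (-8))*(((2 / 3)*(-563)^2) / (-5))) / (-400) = 513 / 17433295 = 0.00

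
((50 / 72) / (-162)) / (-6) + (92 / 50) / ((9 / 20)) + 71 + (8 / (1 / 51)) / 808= 75.59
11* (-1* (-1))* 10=110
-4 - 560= -564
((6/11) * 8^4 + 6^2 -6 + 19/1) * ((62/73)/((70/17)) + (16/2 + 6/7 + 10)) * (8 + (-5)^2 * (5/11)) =842806.53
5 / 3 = 1.67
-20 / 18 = -10 / 9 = -1.11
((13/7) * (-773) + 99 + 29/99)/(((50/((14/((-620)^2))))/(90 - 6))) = -6482287/79282500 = -0.08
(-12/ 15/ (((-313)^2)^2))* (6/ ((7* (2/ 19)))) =-228/ 335927373635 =-0.00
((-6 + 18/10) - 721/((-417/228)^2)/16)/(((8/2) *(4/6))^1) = -2560719/386420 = -6.63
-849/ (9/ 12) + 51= -1081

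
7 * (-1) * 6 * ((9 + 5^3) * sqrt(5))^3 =-505281840 * sqrt(5) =-1129844542.04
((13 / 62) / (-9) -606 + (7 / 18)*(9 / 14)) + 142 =-517571 / 1116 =-463.77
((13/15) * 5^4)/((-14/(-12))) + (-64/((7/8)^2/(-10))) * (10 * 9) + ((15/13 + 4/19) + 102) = 917411069/12103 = 75800.30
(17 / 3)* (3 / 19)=17 / 19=0.89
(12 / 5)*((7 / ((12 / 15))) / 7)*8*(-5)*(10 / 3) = -400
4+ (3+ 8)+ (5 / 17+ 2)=294 / 17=17.29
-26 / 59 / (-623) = 26 / 36757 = 0.00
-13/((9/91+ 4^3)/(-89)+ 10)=-105287/75157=-1.40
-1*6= -6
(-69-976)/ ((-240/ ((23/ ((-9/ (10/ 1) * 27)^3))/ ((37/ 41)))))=-24635875/ 3185457354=-0.01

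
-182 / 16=-91 / 8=-11.38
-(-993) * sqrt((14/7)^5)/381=1324 * sqrt(2)/127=14.74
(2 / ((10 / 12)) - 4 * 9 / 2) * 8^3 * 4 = -159744 / 5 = -31948.80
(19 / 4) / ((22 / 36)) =171 / 22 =7.77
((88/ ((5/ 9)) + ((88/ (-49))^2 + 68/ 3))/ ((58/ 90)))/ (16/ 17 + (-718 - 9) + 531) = -84625269/ 57722441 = -1.47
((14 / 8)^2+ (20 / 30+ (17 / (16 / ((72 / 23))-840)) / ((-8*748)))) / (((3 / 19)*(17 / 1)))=562213021 / 404673984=1.39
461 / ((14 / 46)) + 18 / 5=53141 / 35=1518.31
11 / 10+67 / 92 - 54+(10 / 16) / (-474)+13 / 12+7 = -19226647 / 436080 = -44.09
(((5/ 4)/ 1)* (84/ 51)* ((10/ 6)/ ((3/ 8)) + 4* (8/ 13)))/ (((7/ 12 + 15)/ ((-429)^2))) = 48528480/ 289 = 167918.62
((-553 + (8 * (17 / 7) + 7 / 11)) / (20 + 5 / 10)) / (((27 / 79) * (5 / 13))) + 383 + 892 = 459110681 / 426195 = 1077.23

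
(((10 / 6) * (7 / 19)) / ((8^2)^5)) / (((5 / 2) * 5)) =7 / 153008209920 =0.00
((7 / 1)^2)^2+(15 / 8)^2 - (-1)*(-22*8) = 142625 / 64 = 2228.52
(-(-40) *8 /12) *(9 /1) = 240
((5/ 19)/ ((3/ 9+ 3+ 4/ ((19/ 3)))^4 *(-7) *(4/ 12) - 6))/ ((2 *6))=-555579/ 14761049960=-0.00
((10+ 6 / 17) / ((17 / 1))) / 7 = 176 / 2023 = 0.09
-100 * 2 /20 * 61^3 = -2269810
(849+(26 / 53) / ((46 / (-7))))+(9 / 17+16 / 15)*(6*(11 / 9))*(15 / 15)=802567526 / 932535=860.63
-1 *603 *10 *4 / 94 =-12060 / 47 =-256.60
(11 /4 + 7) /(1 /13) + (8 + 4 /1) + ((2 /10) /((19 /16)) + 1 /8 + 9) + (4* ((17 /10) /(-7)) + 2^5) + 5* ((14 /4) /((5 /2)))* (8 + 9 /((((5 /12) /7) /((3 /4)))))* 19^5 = 2104189109.27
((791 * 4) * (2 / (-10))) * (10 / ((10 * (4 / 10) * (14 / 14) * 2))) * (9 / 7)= -1017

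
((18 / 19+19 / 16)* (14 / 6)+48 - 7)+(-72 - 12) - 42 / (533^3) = -38.02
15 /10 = 3 /2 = 1.50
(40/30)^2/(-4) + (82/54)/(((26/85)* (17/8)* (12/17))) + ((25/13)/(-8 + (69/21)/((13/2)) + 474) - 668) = -665.13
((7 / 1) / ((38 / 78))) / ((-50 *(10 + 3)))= -21 / 950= -0.02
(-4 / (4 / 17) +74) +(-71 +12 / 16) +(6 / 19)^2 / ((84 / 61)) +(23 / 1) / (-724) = -6041785 / 457387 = -13.21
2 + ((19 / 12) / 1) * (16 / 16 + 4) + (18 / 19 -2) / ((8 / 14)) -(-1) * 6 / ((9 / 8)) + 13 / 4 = 633 / 38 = 16.66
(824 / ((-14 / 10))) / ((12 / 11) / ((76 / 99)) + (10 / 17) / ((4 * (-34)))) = -90491680 / 217819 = -415.44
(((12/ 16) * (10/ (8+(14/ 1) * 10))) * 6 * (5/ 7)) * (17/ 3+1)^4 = 1000000/ 2331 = 429.00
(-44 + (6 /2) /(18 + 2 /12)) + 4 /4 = -4669 /109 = -42.83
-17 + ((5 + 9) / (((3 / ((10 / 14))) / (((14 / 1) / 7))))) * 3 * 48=943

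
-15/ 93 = -5/ 31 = -0.16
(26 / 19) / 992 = 13 / 9424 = 0.00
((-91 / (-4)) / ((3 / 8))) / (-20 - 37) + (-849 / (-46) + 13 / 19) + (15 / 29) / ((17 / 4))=70571137 / 3877938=18.20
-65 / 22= -2.95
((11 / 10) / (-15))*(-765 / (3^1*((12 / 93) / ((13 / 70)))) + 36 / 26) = 975997 / 36400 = 26.81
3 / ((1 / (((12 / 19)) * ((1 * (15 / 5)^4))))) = 2916 / 19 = 153.47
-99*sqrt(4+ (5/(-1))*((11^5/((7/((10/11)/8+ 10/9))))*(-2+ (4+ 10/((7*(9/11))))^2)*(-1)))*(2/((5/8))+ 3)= -341*sqrt(30595682213614)/1470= -1283119.53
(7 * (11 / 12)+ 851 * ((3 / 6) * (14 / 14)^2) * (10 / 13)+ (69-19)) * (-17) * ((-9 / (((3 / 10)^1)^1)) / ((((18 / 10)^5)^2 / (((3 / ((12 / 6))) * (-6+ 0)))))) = -49689306640625 / 10072932714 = -4932.95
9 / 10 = 0.90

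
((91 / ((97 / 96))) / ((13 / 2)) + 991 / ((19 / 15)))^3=3159962632743647121 / 6260024107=504784419.15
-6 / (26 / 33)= -99 / 13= -7.62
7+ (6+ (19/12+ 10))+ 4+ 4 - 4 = 343/12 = 28.58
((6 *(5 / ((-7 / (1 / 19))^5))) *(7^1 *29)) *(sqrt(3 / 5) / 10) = -87 *sqrt(15) / 29725568495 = -0.00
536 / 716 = 134 / 179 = 0.75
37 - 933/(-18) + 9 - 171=-439/6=-73.17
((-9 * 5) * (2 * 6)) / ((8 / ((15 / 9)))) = -225 / 2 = -112.50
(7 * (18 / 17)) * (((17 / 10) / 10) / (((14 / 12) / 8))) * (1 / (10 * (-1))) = -0.86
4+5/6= 29/6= 4.83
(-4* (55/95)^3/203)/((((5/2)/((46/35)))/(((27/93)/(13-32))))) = 4408272/143519259275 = 0.00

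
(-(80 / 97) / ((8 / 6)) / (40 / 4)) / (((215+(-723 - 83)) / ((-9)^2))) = 0.01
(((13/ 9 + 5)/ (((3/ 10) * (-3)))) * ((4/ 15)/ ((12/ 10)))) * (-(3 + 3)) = 2320/ 243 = 9.55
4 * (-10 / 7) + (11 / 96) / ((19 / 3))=-24243 / 4256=-5.70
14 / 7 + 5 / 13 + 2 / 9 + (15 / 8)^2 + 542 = 4104341 / 7488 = 548.12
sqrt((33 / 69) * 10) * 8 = 8 * sqrt(2530) / 23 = 17.50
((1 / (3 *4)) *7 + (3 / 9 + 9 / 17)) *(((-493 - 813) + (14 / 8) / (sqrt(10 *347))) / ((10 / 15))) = -192635 / 68 + 413 *sqrt(3470) / 377536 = -2832.80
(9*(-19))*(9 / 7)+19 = -1406 / 7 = -200.86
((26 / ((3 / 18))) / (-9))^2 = 2704 / 9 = 300.44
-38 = -38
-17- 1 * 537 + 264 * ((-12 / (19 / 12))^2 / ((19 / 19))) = 14610.28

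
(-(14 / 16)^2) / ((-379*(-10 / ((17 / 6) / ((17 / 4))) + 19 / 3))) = -147 / 630656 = -0.00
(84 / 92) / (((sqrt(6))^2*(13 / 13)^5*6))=7 / 276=0.03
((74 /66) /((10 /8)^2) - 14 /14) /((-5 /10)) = 0.56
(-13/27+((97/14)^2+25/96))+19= 2827369/42336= 66.78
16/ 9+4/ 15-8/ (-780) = 1202/ 585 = 2.05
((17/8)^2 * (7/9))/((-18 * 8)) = -2023/82944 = -0.02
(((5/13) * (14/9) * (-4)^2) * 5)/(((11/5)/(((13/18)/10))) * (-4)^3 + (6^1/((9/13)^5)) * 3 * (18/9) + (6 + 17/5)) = -20412000/730864969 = -0.03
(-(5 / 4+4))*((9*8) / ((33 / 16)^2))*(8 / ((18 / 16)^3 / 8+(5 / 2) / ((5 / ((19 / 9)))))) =-3170893824 / 5502233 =-576.29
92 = 92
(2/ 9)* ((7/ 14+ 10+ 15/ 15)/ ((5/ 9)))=23/ 5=4.60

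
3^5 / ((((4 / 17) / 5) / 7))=144585 / 4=36146.25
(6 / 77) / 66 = 1 / 847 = 0.00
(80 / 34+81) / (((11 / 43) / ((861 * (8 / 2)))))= 209846364 / 187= 1122173.07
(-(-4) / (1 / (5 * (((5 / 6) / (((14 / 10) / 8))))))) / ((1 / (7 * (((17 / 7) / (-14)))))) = -17000 / 147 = -115.65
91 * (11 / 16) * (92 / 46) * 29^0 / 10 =1001 / 80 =12.51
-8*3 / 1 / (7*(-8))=3 / 7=0.43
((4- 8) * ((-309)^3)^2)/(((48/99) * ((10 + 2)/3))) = -28725316097598153/16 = -1795332256099884.56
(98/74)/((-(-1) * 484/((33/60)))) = 49/32560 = 0.00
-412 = -412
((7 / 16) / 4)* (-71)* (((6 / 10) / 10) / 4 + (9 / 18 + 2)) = -249991 / 12800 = -19.53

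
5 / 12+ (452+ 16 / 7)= 454.70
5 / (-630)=-1 / 126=-0.01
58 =58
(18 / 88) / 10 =9 / 440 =0.02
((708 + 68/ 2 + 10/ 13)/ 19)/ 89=9656/ 21983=0.44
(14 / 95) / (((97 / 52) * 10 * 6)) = 182 / 138225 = 0.00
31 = 31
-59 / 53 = -1.11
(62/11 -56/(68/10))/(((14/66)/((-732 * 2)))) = 17937.08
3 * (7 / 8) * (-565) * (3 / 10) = -7119 / 16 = -444.94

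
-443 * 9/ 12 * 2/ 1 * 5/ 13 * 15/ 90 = -2215/ 52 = -42.60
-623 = -623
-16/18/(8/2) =-2/9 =-0.22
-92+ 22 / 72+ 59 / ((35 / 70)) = 947 / 36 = 26.31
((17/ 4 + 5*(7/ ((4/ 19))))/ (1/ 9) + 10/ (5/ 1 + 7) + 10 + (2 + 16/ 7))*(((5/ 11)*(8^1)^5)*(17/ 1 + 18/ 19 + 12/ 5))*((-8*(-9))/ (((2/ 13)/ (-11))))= -2417680942287.88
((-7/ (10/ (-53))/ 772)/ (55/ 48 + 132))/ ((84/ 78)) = 2067/ 6167315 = 0.00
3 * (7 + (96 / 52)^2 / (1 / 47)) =84765 / 169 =501.57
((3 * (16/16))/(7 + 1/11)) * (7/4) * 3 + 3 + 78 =8655/104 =83.22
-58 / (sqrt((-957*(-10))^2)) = -1 / 165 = -0.01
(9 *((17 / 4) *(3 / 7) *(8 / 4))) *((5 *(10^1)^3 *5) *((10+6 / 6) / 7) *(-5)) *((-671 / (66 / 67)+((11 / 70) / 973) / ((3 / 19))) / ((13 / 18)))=2027113921800000 / 333739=6073949768.53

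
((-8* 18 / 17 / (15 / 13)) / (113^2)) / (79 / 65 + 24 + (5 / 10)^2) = -10816 / 479080111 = -0.00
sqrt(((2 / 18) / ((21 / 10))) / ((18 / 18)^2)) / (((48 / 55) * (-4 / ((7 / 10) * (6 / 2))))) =-11 * sqrt(210) / 1152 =-0.14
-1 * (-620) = 620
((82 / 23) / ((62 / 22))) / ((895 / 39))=35178 / 638135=0.06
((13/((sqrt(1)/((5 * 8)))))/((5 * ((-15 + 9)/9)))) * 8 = -1248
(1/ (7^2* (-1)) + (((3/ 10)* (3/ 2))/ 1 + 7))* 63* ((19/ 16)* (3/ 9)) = 415017/ 2240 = 185.28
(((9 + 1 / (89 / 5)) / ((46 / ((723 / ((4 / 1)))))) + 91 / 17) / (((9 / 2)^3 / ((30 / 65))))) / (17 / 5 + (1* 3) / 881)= 1930874485 / 31693676436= 0.06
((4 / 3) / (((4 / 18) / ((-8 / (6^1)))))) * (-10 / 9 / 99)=80 / 891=0.09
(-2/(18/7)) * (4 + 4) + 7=7/9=0.78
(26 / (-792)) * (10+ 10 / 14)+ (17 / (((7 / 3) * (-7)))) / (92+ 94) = -71647 / 200508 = -0.36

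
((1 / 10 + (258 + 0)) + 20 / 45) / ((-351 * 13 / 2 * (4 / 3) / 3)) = -0.25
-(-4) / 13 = 4 / 13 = 0.31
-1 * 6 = -6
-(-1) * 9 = 9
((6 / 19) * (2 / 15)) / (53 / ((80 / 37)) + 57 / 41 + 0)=2624 / 1614259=0.00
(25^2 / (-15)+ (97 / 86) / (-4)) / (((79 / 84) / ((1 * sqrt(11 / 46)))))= -303037 * sqrt(506) / 312524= -21.81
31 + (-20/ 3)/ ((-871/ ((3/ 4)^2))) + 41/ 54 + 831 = 81158443/ 94068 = 862.76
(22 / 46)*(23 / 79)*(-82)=-902 / 79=-11.42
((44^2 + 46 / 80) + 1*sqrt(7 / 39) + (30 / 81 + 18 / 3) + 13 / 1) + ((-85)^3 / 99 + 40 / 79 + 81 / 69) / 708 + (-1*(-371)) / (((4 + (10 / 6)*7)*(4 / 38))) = sqrt(273) / 39 + 43340171059417 / 19952622360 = 2172.58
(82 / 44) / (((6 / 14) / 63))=6027 / 22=273.95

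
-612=-612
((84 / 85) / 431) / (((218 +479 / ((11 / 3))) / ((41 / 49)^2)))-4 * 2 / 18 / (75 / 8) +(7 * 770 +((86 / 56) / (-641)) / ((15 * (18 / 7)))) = 7192541911920245459 / 1334435111460360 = 5389.95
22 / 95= 0.23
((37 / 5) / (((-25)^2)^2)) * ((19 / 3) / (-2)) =-703 / 11718750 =-0.00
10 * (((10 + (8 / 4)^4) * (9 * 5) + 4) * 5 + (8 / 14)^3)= 20134740 / 343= 58701.87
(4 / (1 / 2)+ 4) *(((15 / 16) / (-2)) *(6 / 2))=-16.88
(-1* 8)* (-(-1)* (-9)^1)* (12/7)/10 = 432/35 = 12.34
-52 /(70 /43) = -1118 /35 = -31.94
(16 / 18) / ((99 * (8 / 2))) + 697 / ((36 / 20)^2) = 191677 / 891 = 215.13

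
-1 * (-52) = 52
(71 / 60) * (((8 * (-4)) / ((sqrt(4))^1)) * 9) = -852 / 5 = -170.40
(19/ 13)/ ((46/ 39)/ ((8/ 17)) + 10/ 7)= 1596/ 4297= 0.37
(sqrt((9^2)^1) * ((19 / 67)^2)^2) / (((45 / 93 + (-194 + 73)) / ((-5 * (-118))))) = -10726069905 / 37642294028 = -0.28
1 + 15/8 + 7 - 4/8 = 75/8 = 9.38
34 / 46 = 17 / 23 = 0.74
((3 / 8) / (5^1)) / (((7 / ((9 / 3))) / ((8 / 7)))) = 9 / 245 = 0.04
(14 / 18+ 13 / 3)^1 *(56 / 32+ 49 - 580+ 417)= -10327 / 18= -573.72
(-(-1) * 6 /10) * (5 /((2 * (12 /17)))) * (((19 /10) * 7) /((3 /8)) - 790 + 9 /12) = -768859 /480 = -1601.79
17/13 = 1.31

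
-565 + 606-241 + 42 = -158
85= 85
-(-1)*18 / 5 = 18 / 5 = 3.60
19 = 19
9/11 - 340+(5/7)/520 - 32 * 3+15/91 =-3483605/8008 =-435.02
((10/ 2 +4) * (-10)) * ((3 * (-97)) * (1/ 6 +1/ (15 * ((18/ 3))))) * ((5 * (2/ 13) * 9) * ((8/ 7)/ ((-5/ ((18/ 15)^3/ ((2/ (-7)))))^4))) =31287049243656192/ 396728515625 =78862.62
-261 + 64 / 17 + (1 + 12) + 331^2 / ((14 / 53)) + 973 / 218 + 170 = 5379033112 / 12971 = 414696.87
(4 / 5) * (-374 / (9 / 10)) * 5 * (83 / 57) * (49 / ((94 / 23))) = -699686680 / 24111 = -29019.40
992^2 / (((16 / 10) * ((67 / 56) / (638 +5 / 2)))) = 22060254720 / 67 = 329257533.13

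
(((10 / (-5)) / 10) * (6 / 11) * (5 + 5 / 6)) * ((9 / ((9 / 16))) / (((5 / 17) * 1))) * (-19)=36176 / 55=657.75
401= 401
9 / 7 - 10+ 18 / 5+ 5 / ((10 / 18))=136 / 35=3.89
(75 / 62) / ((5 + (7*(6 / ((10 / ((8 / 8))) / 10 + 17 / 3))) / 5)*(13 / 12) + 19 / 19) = 22500 / 144739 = 0.16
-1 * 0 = 0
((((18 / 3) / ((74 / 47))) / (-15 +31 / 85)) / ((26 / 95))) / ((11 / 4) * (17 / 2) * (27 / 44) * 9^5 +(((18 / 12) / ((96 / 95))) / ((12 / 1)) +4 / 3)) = -36434400 / 32435562374891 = -0.00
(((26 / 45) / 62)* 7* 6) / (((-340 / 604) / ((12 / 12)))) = -27482 / 39525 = -0.70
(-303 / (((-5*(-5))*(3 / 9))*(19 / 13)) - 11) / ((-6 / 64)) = 545344 / 1425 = 382.70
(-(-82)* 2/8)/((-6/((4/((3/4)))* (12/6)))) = -328/9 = -36.44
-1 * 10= -10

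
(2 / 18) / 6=1 / 54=0.02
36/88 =9/22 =0.41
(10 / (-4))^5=-3125 / 32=-97.66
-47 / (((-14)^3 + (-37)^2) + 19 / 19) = 47 / 1374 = 0.03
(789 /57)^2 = 69169 /361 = 191.60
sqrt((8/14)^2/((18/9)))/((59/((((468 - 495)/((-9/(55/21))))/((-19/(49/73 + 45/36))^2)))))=17309655 * sqrt(2)/44492929432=0.00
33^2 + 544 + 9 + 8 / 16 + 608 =2250.50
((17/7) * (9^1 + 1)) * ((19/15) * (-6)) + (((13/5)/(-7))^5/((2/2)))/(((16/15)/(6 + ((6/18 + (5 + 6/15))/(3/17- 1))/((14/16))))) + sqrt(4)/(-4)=-3810090027833/20588575000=-185.06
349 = 349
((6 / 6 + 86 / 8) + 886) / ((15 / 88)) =26334 / 5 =5266.80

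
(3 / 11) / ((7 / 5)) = 15 / 77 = 0.19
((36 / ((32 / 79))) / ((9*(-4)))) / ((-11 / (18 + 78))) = 237 / 11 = 21.55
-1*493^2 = -243049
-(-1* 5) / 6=5 / 6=0.83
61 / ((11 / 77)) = 427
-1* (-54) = 54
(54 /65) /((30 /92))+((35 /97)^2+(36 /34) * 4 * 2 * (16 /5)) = 1548301049 /51984725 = 29.78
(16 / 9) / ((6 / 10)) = 80 / 27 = 2.96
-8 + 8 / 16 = -15 / 2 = -7.50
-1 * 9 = -9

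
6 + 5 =11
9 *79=711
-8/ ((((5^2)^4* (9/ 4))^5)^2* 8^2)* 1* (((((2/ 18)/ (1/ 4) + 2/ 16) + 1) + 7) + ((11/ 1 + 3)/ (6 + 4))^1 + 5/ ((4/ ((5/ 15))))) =-0.00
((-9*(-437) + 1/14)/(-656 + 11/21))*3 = -495567/27530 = -18.00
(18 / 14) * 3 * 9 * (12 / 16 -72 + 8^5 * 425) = 13536391545 / 28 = 483442555.18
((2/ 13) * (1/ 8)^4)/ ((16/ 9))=0.00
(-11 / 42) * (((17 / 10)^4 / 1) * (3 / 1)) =-6.56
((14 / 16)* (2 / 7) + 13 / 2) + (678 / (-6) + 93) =-53 / 4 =-13.25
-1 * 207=-207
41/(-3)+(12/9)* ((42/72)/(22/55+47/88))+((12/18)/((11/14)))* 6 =-315059/40689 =-7.74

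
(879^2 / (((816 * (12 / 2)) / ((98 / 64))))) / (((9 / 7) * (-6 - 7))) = -29446207 / 2036736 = -14.46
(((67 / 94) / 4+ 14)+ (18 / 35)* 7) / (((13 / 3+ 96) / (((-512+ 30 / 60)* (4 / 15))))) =-34191729 / 1414700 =-24.17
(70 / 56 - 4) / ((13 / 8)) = -22 / 13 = -1.69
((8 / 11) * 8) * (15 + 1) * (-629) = -644096 / 11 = -58554.18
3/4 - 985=-3937/4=-984.25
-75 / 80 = -15 / 16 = -0.94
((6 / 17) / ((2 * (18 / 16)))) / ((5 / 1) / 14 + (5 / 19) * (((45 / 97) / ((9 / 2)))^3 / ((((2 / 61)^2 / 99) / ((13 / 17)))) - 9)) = 1942168144 / 226516384695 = 0.01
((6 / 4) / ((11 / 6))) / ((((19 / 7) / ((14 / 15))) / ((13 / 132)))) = 637 / 22990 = 0.03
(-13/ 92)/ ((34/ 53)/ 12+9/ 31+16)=-0.01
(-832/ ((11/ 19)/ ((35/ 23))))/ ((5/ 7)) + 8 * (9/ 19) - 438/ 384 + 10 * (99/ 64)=-936330029/ 307648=-3043.51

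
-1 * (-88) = 88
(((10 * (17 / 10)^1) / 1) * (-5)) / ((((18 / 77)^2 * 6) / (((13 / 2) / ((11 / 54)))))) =-595595 / 72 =-8272.15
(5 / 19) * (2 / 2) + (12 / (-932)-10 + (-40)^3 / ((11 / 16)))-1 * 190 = -4542975212 / 48697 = -93290.66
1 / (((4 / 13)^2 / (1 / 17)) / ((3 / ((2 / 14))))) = 3549 / 272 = 13.05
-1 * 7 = -7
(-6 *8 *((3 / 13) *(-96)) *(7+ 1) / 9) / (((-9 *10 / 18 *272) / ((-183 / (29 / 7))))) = 983808 / 32045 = 30.70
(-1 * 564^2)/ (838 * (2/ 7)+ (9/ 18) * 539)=-1484448/ 2375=-625.03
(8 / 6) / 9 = 4 / 27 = 0.15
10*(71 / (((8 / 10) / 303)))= 537825 / 2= 268912.50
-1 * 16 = -16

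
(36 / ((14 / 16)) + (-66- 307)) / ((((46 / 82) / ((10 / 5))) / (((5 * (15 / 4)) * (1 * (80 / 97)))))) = -12423000 / 679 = -18296.02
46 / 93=0.49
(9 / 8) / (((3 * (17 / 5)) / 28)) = 105 / 34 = 3.09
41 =41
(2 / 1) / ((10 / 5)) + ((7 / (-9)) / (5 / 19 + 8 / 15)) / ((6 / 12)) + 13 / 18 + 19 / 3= 24935 / 4086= 6.10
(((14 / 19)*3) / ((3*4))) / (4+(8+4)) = 7 / 608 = 0.01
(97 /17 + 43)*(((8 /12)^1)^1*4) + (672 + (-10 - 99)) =11779 /17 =692.88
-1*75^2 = -5625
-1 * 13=-13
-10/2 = -5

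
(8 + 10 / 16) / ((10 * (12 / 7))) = 161 / 320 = 0.50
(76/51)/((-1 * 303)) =-76/15453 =-0.00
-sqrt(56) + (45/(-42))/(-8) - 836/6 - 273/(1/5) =-505411/336 - 2 * sqrt(14) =-1511.68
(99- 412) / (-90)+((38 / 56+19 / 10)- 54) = -60409 / 1260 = -47.94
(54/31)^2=2916/961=3.03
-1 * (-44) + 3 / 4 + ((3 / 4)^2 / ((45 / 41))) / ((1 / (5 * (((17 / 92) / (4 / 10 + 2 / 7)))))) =1605323 / 35328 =45.44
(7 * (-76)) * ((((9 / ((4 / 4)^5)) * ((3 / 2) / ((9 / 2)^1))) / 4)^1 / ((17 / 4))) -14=-1834 / 17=-107.88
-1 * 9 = -9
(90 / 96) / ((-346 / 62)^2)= 14415 / 478864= 0.03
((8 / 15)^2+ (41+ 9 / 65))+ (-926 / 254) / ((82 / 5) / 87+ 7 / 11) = 54254548703 / 1466211825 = 37.00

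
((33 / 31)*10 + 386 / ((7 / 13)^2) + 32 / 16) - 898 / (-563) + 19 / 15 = 1346.81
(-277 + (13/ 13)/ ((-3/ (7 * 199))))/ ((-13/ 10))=22240/ 39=570.26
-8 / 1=-8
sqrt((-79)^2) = 79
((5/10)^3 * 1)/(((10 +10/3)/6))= 9/160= 0.06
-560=-560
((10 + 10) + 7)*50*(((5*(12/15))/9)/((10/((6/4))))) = 90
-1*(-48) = 48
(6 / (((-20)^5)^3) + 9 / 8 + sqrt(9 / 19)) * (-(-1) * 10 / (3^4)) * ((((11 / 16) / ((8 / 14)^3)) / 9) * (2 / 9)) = 18865 * sqrt(19) / 10637568 + 23181311999999999996227 / 1834588569600000000000000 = 0.02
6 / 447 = 2 / 149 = 0.01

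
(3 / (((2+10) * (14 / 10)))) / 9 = 5 / 252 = 0.02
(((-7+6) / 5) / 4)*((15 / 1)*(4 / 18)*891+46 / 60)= -89123 / 600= -148.54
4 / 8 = 1 / 2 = 0.50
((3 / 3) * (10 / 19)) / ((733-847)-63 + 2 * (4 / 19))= -2 / 671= -0.00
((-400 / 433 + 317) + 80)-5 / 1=169336 / 433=391.08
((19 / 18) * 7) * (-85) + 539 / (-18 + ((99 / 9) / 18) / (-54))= -29620997 / 45018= -657.98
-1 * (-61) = 61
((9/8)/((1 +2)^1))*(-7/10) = -21/80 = -0.26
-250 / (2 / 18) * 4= -9000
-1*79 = -79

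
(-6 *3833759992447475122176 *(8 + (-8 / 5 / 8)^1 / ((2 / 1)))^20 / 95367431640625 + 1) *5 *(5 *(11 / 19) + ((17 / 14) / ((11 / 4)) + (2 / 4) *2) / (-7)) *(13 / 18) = -351991595123121441813363505417880574438676567078983064210904 / 167654434335418045520782470703125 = -2099506622168483978465316000.00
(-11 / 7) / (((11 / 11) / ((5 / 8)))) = -55 / 56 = -0.98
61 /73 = 0.84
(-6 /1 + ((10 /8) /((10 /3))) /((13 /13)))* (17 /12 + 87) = -15915 /32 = -497.34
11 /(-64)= -11 /64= -0.17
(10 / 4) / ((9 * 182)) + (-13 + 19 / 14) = -38137 / 3276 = -11.64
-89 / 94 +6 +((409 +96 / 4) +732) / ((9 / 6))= 220445 / 282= 781.72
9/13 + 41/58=1055/754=1.40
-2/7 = -0.29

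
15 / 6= 5 / 2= 2.50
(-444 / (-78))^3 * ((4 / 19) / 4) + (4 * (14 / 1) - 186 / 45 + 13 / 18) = 234039779 / 3756870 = 62.30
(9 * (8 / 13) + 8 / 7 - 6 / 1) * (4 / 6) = 124 / 273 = 0.45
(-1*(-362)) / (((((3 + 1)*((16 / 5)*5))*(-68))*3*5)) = -0.01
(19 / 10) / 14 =19 / 140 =0.14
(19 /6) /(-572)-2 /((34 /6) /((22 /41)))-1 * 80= -80.19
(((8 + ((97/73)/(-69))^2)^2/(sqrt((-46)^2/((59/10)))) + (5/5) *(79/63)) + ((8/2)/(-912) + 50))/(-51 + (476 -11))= 41201026951690321 *sqrt(590)/122587440138061620840 + 245383/1982232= 0.13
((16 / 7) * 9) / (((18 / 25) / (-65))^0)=20.57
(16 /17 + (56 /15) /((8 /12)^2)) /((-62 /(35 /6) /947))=-2631713 /3162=-832.29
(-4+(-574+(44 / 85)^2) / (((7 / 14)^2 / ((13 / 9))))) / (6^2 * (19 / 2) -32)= -35968538 / 3359625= -10.71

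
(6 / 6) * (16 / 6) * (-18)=-48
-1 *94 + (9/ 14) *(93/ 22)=-28115/ 308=-91.28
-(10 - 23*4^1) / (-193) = -82 / 193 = -0.42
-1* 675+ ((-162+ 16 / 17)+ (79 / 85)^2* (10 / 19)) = -22941513 / 27455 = -835.60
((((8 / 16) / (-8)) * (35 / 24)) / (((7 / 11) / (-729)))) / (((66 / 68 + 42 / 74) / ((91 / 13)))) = 1307691 / 2752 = 475.18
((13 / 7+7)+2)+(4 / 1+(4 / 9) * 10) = 1216 / 63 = 19.30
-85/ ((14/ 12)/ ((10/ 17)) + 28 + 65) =-5100/ 5699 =-0.89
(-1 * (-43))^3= 79507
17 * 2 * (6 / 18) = 34 / 3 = 11.33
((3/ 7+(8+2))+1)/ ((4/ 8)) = 160/ 7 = 22.86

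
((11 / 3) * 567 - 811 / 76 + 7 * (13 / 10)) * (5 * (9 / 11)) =7104807 / 836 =8498.57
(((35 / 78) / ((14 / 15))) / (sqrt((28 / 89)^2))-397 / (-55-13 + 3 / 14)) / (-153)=-784921 / 16262064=-0.05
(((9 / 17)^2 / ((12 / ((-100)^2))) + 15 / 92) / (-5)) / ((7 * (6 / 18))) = -3728601 / 186116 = -20.03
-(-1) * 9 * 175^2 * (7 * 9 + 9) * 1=19845000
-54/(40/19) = -513/20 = -25.65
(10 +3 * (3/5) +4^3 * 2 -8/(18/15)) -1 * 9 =1862/15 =124.13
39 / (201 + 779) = 0.04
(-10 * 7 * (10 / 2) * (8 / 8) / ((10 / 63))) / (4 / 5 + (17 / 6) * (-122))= 4725 / 739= 6.39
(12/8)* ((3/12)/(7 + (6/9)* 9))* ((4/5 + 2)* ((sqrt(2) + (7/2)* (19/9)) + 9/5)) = 0.86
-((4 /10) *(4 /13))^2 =-64 /4225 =-0.02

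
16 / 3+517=1567 / 3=522.33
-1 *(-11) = 11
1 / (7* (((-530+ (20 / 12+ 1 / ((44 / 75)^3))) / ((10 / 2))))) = -0.00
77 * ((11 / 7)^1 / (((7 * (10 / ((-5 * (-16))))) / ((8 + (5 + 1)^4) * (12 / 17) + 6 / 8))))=127391.65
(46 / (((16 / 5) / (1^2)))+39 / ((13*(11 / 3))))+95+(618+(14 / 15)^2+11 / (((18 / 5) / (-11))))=1529997 / 2200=695.45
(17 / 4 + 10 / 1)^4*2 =82468.76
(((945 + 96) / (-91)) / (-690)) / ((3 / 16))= 2776 / 31395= 0.09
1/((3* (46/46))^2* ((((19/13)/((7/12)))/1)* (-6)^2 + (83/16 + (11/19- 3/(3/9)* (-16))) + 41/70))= 138320/299455839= 0.00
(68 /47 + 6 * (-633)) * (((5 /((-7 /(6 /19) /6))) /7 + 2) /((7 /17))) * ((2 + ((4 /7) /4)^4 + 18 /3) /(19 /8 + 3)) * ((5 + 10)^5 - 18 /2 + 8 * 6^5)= -33903933627116240064 /1664380403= -20370303306.87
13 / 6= 2.17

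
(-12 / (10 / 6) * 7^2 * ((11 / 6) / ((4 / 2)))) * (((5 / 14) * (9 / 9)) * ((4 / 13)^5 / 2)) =-59136 / 371293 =-0.16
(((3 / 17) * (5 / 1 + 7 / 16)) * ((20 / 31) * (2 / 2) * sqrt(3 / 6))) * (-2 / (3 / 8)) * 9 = -7830 * sqrt(2) / 527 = -21.01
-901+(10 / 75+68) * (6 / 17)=-74541 / 85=-876.95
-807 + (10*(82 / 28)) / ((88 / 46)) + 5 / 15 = -731215 / 924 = -791.36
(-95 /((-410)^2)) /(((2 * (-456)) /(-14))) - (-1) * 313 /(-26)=-126276811 /10489440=-12.04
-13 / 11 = -1.18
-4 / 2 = -2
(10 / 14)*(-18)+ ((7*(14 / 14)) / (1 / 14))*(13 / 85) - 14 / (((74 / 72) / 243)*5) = -14527252 / 22015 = -659.88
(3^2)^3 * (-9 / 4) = -1640.25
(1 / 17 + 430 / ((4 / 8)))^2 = 213773641 / 289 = 739701.18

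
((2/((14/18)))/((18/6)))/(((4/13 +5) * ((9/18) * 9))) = 0.04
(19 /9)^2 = 361 /81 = 4.46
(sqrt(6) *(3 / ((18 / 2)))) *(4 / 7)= 4 *sqrt(6) / 21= 0.47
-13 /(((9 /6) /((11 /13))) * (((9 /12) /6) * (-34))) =88 /51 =1.73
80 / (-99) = -80 / 99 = -0.81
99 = 99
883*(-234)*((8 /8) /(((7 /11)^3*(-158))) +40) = -223815946419 /27097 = -8259805.38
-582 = -582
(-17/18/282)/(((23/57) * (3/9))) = -323/12972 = -0.02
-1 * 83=-83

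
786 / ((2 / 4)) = 1572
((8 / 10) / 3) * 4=1.07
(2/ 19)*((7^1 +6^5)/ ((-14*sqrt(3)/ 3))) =-7783*sqrt(3)/ 133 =-101.36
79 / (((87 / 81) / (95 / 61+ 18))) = 2544669 / 1769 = 1438.48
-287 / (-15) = 287 / 15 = 19.13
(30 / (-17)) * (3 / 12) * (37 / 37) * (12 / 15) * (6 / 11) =-36 / 187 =-0.19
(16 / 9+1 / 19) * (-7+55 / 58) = -12207 / 1102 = -11.08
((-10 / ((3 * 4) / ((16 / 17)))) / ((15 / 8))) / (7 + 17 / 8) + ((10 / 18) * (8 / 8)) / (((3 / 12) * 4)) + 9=106214 / 11169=9.51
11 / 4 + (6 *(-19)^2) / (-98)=-3793 / 196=-19.35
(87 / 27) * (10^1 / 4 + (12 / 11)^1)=2291 / 198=11.57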